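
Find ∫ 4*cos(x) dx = 4*sin(x) + C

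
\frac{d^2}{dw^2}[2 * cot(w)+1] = 4*cos(w)/sin(w)^3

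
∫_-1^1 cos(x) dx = 2*sin(1)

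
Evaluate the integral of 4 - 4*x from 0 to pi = -2*pi^2 + 4*pi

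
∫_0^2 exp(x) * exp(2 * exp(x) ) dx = -exp(2)/2 + exp(2*exp(2))/2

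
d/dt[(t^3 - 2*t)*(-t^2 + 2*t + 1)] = -5*t^4 + 8*t^3 + 9*t^2 - 8*t - 2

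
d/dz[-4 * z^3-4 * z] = -12*z^2 - 4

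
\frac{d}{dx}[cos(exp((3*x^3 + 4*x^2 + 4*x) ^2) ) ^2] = -2*x*(27*x^4 + 60*x^3 + 80*x^2 + 48*x + 16)*exp(16*x^2)*exp(32*x^3)*exp(40*x^4)*exp(24*x^5)*exp(9*x^6)*sin(2*exp(16*x^2)*exp(32*x^3)*exp(40*x^4)*exp(24*x^5)*exp(9*x^6))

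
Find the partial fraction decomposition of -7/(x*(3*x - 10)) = -21/(10*(3*x - 10)) + 7/(10*x)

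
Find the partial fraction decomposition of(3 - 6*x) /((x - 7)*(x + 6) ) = -3/(x + 6) - 3/(x - 7)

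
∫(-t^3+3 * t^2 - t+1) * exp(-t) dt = (t^3 + t)*exp(-t) + C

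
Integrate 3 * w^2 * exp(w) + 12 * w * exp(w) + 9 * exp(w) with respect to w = 3*(w + 1)^2*exp(w) + C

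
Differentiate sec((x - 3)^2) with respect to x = 2*x*tan(x^2 - 6*x + 9)*sec(x^2 - 6*x + 9) - 6*tan(x^2 - 6*x + 9)*sec(x^2 - 6*x + 9)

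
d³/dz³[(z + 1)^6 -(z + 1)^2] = 120*z^3 + 360*z^2 + 360*z + 120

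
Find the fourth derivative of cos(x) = cos(x)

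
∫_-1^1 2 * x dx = 0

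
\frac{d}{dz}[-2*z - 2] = -2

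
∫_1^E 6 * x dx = -3 + 3*exp(2)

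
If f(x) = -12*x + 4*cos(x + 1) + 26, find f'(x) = -4*sin(x + 1) - 12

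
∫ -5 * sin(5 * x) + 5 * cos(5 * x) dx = sqrt(2)*sin(5*x + pi/4) + C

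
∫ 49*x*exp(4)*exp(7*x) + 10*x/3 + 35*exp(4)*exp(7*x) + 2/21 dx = 5*x^2/3 + 2*x/21 + (7*x + 4)*exp(7*x + 4) + C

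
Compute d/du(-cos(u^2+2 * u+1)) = 2*(u + 1)*sin(u^2 + 2*u + 1)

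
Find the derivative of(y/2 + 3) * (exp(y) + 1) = y*exp(y)/2 + 7*exp(y)/2 + 1/2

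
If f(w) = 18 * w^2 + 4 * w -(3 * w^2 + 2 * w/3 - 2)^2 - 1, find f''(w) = -108*w^2 - 24*w + 532/9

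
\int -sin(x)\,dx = cos(x) + C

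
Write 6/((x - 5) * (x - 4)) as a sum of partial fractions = -6/(x - 4) + 6/(x - 5)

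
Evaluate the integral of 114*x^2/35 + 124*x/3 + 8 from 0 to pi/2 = -2*pi + pi^3/28 + pi^2/6 + 2*pi*(pi^2/20 + 3 + 5*pi/2)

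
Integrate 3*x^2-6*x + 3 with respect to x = x^3 - 3*x^2 + 3*x + C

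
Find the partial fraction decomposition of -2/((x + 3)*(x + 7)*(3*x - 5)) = -9/(182*(3*x - 5)) - 1/(52*(x + 7)) + 1/(28*(x + 3))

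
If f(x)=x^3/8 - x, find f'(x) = 3*x^2/8 - 1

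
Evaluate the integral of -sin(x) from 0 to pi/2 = -1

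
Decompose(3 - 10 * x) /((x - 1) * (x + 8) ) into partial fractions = -83/(9*(x + 8)) - 7/(9*(x - 1))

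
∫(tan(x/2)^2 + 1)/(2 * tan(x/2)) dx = log(2*tan(x/2)) + C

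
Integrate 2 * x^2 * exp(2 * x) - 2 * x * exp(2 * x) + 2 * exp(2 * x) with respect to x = ((x - 1)^2 + 1)*exp(2*x) + C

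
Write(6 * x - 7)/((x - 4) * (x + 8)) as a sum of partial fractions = 55/(12*(x + 8)) + 17/(12*(x - 4))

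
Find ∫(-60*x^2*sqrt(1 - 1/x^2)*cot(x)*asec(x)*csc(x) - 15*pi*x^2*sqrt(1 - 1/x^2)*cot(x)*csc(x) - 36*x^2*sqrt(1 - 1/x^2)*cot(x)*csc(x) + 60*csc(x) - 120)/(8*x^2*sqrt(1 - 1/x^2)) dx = 3*(csc(x) - 2)*(20*asec(x) + 12 + 5*pi)/8 + C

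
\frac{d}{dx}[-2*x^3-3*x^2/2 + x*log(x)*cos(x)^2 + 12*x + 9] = -6*x^2 - x*log(x)*sin(2*x) - 3*x + log(x)*cos(x)^2 + cos(x)^2 + 12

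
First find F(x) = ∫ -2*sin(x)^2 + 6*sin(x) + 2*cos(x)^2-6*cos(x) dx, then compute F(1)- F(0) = -4 + (-3 + cos(1) + sin(1))^2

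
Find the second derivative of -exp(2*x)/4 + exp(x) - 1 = -exp(2*x) + exp(x)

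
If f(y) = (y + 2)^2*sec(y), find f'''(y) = (-y^2*sin(y)/cos(y) + 6*y^2*sin(y)/cos(y)^3 - 4*y*sin(y)/cos(y) + 24*y*sin(y)/cos(y)^3 - 6*y + 12*y/cos(y)^2 + 2*sin(y)/cos(y) + 24*sin(y)/cos(y)^3 - 12 + 24/cos(y)^2)/cos(y)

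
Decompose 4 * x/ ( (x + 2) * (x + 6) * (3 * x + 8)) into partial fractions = 24/(5*(3*x + 8)) - 3/(5*(x + 6)) - 1/(x + 2)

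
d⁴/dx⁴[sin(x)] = sin(x)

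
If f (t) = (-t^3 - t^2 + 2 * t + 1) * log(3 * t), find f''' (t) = (-6*t^3*log(t) - 11*t^3 - 6*t^3*log(3) - 2*t^2 - 2*t + 2)/t^3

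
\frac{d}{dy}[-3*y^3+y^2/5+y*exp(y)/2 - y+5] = -9*y^2 + y*exp(y)/2 + 2*y/5 + exp(y)/2 - 1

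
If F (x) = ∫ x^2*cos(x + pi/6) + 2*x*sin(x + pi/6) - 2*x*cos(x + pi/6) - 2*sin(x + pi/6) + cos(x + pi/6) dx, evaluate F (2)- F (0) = -1/2 + sin(pi/6 + 2)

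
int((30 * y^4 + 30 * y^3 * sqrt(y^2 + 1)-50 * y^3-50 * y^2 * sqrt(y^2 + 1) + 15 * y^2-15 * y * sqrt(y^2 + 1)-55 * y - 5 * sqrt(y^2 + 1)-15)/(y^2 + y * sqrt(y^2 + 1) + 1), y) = 10*y^3 - 25*y^2 - 15*y - 5*log(y + sqrt(y^2 + 1)) + C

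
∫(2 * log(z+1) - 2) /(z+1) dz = (log(z + 1) - 1)^2 + C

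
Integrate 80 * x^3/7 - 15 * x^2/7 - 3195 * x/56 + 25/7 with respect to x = 20*x^4/7 - 5*x^3/7 - 3195*x^2/112 + 25*x/7 + C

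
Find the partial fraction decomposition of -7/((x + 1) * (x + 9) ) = 7/(8*(x + 9)) - 7/(8*(x + 1))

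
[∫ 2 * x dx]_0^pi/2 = pi^2/4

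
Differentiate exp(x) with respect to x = exp(x)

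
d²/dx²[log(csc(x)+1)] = (1 + cos(x)^2/sin(x))/((sin(x) + 1)*sin(x))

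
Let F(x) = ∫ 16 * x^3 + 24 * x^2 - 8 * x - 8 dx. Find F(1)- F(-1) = 0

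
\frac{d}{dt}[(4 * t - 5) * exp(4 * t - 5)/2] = 8*t*exp(4*t - 5) - 8*exp(4*t - 5)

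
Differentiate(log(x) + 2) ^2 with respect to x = (2*log(x) + 4)/x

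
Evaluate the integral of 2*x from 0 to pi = pi^2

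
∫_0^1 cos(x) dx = sin(1)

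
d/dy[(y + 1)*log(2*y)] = (y*log(y) + y*log(2) + y + 1)/y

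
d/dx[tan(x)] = cos(x)^(-2)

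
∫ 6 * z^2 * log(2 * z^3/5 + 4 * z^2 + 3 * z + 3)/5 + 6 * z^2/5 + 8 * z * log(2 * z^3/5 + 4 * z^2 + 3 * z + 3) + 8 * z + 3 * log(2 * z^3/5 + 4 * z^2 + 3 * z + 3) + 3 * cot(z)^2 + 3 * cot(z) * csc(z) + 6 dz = (2*z^3 + 20*z^2 + 15*z + 15)*log(2*z^3/5 + 4*z^2 + 3*z + 3)/5 - 3*cot(z) - 3*csc(z) + C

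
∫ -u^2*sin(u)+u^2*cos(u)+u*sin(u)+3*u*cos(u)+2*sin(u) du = sqrt(2)*(u^2 + u - 1)*sin(u + pi/4) + C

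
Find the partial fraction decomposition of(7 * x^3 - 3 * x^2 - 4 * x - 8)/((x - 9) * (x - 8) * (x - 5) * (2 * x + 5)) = 1009/(7245*(2*x + 5)) + 193/(45*(x - 5)) - 3352/(63*(x - 8)) + 1204/(23*(x - 9))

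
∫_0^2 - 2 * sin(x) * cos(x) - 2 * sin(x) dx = -4 + (cos(2) + 1)^2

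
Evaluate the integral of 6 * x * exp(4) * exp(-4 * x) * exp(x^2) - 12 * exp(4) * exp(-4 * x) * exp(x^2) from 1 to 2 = 3 - 3*E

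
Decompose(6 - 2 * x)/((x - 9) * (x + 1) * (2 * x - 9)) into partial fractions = 4/(33*(2*x - 9)) + 4/(55*(x + 1)) - 2/(15*(x - 9))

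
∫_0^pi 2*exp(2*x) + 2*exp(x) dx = -4 + (1 + exp(pi))^2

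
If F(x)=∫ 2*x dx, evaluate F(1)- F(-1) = 0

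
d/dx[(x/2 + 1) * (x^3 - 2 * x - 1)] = 2*x^3 + 3*x^2 - 2*x - 5/2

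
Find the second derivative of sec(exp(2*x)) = 4*(-exp(2*x) + 2*exp(2*x)/cos(exp(2*x))^2 + sin(exp(2*x))/cos(exp(2*x)))*exp(2*x)/cos(exp(2*x))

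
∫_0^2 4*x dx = 8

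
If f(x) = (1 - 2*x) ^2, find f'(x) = 8*x - 4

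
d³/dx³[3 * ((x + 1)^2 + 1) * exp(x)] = 3*x^2*exp(x) + 24*x*exp(x) + 42*exp(x)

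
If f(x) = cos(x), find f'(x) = -sin(x)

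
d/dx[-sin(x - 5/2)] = -cos(x - 5/2)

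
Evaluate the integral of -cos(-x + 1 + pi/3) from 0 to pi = -2*sin(1 + pi/3)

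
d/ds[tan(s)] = cos(s)^(-2)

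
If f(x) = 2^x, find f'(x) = 2^x*log(2)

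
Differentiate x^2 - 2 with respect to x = 2*x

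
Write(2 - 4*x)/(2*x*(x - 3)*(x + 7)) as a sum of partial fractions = 3/(14*(x + 7)) - 1/(6*(x - 3)) - 1/(21*x)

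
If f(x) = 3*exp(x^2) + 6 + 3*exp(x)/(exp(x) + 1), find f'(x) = (6*x*exp(x^2) + 12*x*exp(x^2 + x) + 6*x*exp(x^2 + 2*x) + 3*exp(x))/(exp(2*x) + 2*exp(x) + 1)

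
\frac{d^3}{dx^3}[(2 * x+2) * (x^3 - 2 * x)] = 48*x + 12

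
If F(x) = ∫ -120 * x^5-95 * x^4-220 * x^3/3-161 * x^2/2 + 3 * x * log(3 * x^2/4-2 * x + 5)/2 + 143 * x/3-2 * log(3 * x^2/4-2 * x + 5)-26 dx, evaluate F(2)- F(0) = -7055/3 - 5*log(5) + 8*log(2)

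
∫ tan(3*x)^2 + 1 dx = tan(3*x)/3 + C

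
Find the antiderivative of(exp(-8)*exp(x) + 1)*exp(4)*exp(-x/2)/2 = 2*sinh(x/2 - 4) + C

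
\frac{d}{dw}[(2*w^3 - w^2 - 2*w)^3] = 72*w^8 - 96*w^7 - 126*w^6 + 138*w^5 + 90*w^4 - 48*w^3 - 24*w^2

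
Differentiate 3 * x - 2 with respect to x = 3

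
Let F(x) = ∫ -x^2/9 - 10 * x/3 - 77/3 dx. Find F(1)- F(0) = -739/27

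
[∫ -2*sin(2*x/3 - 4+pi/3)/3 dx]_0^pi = -sqrt(3)*sin(pi/3 + 4)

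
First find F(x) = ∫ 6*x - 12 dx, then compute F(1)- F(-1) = -24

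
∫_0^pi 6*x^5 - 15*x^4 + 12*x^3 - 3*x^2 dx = (-pi + pi^2)^3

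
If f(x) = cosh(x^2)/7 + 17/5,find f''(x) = 4*x^2*cosh(x^2)/7 + 2*sinh(x^2)/7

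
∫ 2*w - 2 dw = w^2 - 2*w + C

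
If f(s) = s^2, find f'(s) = 2*s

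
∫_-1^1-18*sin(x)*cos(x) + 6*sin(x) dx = 0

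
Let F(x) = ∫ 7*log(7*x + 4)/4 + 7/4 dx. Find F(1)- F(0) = -log(4) + 11*log(11)/4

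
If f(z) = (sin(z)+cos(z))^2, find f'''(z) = -8*cos(2*z)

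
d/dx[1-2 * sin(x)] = -2*cos(x)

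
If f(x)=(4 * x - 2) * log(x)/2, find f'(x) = (2*x*log(x) + 2*x - 1)/x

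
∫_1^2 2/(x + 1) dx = -log(4) + log(9)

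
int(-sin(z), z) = cos(z) + C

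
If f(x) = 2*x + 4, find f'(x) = 2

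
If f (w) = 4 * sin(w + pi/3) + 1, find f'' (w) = -4*sin(w + pi/3)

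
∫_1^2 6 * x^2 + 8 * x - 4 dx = 22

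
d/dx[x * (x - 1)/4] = x/2 - 1/4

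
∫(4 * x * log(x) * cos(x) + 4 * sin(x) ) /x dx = 4*log(x)*sin(x) + C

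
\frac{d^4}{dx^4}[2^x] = 2^x*log(2)^4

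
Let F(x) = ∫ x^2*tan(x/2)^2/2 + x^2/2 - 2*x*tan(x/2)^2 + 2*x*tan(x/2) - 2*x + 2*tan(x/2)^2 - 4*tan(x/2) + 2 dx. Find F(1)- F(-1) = 10*tan(1/2)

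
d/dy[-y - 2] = -1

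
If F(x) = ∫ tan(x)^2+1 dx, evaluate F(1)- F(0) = tan(1)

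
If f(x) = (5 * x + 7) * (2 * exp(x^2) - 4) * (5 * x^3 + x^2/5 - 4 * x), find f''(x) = 200*x^6*exp(x^2) + 288*x^5*exp(x^2) + 3756*x^4*exp(x^2)/5 + 784*x^3*exp(x^2) + 228*x^2*exp(x^2) - 1200*x^2 + 96*x*exp(x^2) - 864*x - 372*exp(x^2)/5 + 744/5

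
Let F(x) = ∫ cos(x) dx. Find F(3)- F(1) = -sin(1) + sin(3)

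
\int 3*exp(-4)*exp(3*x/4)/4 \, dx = exp(3*x/4 - 4) + C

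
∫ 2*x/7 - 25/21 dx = x^2/7 - 25*x/21 + C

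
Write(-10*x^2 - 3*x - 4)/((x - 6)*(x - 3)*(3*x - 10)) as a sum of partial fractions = 563/(4*(3*x - 10)) - 103/(3*(x - 3)) - 191/(12*(x - 6))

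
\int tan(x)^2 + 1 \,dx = tan(x) + C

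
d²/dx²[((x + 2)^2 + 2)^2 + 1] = 12*x^2 + 48*x + 56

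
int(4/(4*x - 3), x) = log(3 - 4*x) + C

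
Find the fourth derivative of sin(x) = sin(x)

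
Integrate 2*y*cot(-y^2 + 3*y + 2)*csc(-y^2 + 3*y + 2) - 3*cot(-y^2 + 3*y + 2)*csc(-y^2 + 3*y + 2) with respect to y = csc(-y^2 + 3*y + 2) + C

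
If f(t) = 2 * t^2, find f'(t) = 4*t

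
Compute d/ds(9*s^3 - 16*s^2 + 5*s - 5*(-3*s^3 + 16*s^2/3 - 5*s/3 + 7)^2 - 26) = -270*s^5 + 800*s^4 - 6920*s^3/9 + 2771*s^2/3 - 7258*s/9 + 365/3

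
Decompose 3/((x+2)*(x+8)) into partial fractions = -1/(2*(x + 8)) + 1/(2*(x + 2))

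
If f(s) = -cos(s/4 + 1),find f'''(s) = -sin(s/4 + 1)/64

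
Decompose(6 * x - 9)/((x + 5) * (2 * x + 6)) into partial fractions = 39/(4*(x + 5)) - 27/(4*(x + 3))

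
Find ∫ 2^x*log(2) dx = 2^x + C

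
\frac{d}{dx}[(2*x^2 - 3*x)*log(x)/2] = 2*x*log(x) + x - 3*log(x)/2 - 3/2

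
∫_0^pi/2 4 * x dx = pi^2/2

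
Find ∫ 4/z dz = 4*log(2*z) + C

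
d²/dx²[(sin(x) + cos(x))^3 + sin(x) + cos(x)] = sqrt(2)*(-5*sin(x + pi/4) + 9*cos(3*x + pi/4))/2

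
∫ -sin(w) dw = cos(w) + C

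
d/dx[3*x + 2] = 3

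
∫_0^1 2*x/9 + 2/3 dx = 7/9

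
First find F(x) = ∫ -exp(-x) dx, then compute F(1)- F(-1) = -E + exp(-1)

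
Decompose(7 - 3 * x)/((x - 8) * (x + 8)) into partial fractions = -31/(16*(x + 8)) - 17/(16*(x - 8))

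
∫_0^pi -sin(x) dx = -2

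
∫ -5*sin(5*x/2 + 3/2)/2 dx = cos((5*x + 3)/2) + C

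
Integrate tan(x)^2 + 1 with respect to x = tan(x) + C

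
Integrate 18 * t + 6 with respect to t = 9*t^2 + 6*t + C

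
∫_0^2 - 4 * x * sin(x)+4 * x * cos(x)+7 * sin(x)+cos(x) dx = 5*cos(2) + 3 + 5*sin(2)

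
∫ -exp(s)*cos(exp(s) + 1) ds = -sin(exp(s) + 1) + C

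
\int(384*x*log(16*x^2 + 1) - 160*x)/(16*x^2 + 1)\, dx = (6*log(16*x^2 + 1) - 5)*log(16*x^2 + 1) + C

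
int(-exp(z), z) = -exp(z) + C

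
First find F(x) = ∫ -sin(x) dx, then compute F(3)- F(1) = cos(3) - cos(1)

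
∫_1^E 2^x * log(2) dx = -2 + 2^E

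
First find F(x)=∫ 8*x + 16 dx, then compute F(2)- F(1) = 28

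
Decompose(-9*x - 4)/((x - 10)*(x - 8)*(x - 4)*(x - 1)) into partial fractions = 13/(189*(x - 1)) - 5/(9*(x - 4)) + 19/(14*(x - 8)) - 47/(54*(x - 10))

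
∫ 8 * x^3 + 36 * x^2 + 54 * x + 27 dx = 2*x^4 + 12*x^3 + 27*x^2 + 27*x + C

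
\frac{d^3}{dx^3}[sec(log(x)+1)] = (6*tan(log(x) + 1)^3*sec(log(x) + 1) - 6*tan(log(x) + 1)^2*sec(log(x) + 1) + 7*tan(log(x) + 1)*sec(log(x) + 1) - 3*sec(log(x) + 1))/x^3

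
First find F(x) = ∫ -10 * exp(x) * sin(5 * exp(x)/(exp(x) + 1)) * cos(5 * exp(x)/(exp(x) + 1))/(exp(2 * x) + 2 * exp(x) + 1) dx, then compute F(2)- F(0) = cos(10*exp(2)/(1 + exp(2)))/2 - cos(5)/2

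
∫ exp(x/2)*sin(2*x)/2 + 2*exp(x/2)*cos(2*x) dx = exp(x/2)*sin(2*x) + C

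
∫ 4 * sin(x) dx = -4*cos(x) + C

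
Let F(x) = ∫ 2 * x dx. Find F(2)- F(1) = 3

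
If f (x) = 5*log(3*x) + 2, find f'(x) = 5/x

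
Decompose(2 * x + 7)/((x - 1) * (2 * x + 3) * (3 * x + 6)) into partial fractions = -16/(15*(2*x + 3)) + 1/(3*(x + 2)) + 1/(5*(x - 1))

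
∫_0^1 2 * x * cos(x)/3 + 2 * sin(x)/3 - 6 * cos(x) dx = -16*sin(1)/3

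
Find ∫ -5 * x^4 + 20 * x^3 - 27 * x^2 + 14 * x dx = -x^5 + 5*x^4 - 9*x^3 + 7*x^2 + C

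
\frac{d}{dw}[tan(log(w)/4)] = 1/(4*w*cos(log(w)/4)^2)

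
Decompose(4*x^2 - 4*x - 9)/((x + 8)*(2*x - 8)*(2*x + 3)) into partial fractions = -12/(143*(2*x + 3)) + 93/(104*(x + 8)) + 13/(88*(x - 4))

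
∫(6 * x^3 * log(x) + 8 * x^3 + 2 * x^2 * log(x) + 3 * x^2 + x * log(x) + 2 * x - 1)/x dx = (log(x) + 1)*(2*x^3 + x^2 + x - 1) + C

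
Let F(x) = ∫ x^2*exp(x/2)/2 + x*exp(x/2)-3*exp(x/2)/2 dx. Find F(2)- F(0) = -1 + E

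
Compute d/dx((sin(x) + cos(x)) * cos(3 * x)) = sqrt(2)*(-3*sin(3*x)*sin(x + pi/4) + cos(3*x)*cos(x + pi/4))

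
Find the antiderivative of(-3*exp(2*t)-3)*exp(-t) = -6*sinh(t) + C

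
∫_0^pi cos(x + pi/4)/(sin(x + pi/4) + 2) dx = -log(sqrt(2)/2 + 2) + log(2 - sqrt(2)/2)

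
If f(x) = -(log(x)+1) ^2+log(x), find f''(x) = (2*log(x) - 1)/x^2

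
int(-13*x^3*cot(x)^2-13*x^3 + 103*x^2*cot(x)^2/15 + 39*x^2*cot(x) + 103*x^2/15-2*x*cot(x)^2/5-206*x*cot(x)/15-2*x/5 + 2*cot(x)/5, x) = x*(13*x - 6)*(15*x - 1)*cot(x)/15 + C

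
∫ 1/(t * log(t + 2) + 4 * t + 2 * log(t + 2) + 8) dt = log(log(t + 2) + 4) + C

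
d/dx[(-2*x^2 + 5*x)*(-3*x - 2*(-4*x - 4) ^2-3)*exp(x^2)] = 128*x^5*exp(x^2) - 52*x^4*exp(x^2) - 274*x^3*exp(x^2) - 428*x^2*exp(x^2) - 530*x*exp(x^2) - 175*exp(x^2)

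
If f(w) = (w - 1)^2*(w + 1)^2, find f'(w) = 4*w^3 - 4*w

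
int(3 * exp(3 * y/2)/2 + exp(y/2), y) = (exp(y) + 2)*exp(y/2) + C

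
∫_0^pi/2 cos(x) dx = 1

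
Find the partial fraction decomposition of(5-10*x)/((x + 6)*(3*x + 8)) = 19/(2*(3*x + 8)) - 13/(2*(x + 6))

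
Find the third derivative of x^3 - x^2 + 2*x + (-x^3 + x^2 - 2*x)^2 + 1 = 120*x^3 - 120*x^2 + 120*x - 18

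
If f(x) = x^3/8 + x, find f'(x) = 3*x^2/8 + 1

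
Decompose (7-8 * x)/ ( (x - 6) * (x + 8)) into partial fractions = -71/(14*(x + 8)) - 41/(14*(x - 6))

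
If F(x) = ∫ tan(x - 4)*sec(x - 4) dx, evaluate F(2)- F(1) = sec(2) - sec(3)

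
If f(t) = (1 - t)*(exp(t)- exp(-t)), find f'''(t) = (-t*exp(2*t) - t - 2*exp(2*t) + 4)*exp(-t)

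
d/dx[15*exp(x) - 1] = 15*exp(x)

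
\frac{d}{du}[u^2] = 2*u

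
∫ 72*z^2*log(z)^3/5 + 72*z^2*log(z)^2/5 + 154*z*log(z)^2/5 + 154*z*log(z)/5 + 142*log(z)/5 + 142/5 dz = 12*z*log(z) + 24*(z*log(z) + 1)^3/5 + (z*log(z) + 1)^2 + C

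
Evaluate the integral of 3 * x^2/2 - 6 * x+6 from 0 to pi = (-2 + pi)^3/2 + 4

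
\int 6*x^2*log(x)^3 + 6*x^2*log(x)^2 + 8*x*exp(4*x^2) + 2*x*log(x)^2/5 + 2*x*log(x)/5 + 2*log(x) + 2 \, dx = 2*x^3*log(x)^3 + x^2*log(x)^2/5 + 2*x*log(x) + exp(4*x^2) + C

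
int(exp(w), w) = exp(w) + C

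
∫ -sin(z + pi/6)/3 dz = cos(z + pi/6)/3 + C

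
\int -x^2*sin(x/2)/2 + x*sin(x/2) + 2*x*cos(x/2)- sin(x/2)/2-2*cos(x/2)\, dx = (x - 1)^2*cos(x/2) + C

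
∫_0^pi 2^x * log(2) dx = -1 + 2^pi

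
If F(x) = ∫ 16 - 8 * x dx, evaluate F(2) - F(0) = 16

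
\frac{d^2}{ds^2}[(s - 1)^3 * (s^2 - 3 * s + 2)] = 20*s^3 - 72*s^2 + 84*s - 32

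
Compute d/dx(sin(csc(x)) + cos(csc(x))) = -sqrt(2)*cos(x)*cos(pi/4 + 1/sin(x))/sin(x)^2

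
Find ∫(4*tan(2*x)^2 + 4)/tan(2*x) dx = 2*log(tan(2*x)) + C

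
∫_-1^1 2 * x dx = 0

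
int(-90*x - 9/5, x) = -45*x^2 - 9*x/5 + C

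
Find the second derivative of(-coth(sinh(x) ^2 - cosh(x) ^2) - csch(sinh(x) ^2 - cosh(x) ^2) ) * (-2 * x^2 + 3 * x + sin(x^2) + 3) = -4*x^2*sin(x^2)*coth(1) - 4*x^2*sin(x^2)*csch(1) + 2*cos(x^2)*csch(1) + 2*cos(x^2)*coth(1) - 4*coth(1) - 4*csch(1)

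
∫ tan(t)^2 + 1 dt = tan(t) + C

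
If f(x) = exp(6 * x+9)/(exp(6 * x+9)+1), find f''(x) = (36*exp(6*x + 9) - 36*exp(12*x + 18))/(exp(27)*exp(18*x) + 3*exp(18)*exp(12*x) + 3*exp(9)*exp(6*x) + 1)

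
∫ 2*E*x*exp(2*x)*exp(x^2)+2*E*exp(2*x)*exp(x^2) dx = exp((x + 1)^2) + C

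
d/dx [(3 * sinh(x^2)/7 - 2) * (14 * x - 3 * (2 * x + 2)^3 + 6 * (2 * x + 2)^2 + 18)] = -144*x^4*cosh(x^2)/7 - 288*x^3*cosh(x^2)/7 - 216*x^2*sinh(x^2)/7 - 60*x^2*cosh(x^2)/7 + 144*x^2 - 288*x*sinh(x^2)/7 + 108*x*cosh(x^2)/7 + 192*x - 30*sinh(x^2)/7 + 20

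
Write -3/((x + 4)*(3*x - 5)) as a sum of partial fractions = -9/(17*(3*x - 5)) + 3/(17*(x + 4))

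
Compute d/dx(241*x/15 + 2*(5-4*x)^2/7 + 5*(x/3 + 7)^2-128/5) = 646*x/63 + 979/35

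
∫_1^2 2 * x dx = 3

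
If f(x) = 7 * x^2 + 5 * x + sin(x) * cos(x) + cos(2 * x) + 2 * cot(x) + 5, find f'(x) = 14*x - 2*sin(2*x) + cos(2*x) + 3 - 2/tan(x)^2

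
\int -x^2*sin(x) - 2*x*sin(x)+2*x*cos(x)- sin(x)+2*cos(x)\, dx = (x + 1)^2*cos(x) + C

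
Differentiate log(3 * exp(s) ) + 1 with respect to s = 1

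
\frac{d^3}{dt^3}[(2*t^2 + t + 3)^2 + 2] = 96*t + 24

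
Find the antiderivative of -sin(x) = cos(x) + C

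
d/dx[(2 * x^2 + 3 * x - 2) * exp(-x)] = (-2*x^2 + x + 5)*exp(-x)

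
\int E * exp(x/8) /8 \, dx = exp(x/8 + 1) + C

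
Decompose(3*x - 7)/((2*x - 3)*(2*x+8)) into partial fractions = -5/(22*(2*x - 3)) + 19/(22*(x + 4))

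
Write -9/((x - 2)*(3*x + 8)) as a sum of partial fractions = 27/(14*(3*x + 8)) - 9/(14*(x - 2))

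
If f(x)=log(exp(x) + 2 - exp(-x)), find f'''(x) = (-2*exp(5*x) + 12*exp(4*x) + 12*exp(2*x) + 2*exp(x))/(exp(6*x) + 6*exp(5*x) + 9*exp(4*x) - 4*exp(3*x) - 9*exp(2*x) + 6*exp(x) - 1)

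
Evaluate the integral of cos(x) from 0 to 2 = sin(2)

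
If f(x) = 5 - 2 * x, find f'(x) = -2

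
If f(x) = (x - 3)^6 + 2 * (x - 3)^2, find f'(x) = 6*x^5 - 90*x^4 + 540*x^3 - 1620*x^2 + 2434*x - 1470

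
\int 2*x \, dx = x^2 + C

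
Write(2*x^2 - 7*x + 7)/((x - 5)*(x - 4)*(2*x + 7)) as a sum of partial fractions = 224/(255*(2*x + 7)) - 11/(15*(x - 4)) + 22/(17*(x - 5))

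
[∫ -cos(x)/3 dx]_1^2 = -sin(2)/3 + sin(1)/3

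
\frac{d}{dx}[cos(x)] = -sin(x)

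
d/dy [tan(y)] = cos(y)^(-2)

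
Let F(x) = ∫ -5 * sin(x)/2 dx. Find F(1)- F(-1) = 0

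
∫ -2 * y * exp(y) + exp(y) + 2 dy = (1 - exp(y))*(2*y - 3) + C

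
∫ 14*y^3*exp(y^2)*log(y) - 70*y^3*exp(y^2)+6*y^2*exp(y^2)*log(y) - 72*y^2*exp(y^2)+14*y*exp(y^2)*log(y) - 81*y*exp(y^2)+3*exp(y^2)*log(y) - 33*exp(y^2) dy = -(7*y + 3)*(-y*log(y) + 5*y + 3)*exp(y^2) + C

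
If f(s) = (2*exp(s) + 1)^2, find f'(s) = 8*exp(2*s) + 4*exp(s)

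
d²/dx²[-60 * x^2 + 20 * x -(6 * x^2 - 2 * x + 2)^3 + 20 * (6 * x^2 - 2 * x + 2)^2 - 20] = -6480*x^4 + 4320*x^3 + 5184*x^2 - 1968*x + 808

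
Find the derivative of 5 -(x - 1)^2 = 2 - 2*x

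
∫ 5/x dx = 5*log(x) + C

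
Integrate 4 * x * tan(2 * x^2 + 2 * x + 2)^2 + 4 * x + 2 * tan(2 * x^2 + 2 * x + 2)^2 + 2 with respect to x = tan(2*x^2 + 2*x + 2) + C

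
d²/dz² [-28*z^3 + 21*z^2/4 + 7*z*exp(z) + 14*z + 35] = 7*z*exp(z) - 168*z + 14*exp(z) + 21/2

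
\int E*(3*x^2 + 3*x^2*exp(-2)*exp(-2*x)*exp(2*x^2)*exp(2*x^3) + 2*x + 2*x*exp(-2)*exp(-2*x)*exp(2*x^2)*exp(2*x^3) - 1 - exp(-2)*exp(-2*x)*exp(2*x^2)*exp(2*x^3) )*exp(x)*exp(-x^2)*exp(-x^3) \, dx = 2*sinh(x^3 + x^2 - x - 1) + C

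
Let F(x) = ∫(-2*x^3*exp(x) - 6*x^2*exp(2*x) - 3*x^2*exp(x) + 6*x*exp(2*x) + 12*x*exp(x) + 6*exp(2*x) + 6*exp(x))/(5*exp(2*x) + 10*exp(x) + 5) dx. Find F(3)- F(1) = -9*exp(3)/(5*(1 + exp(3))) - 7*E/(5*(1 + E))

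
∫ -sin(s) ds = cos(s) + C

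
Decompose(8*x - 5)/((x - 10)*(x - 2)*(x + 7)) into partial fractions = -61/(153*(x + 7)) - 11/(72*(x - 2)) + 75/(136*(x - 10))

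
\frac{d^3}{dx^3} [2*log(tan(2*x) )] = 32*tan(2*x)^3 + 32*tan(2*x) + 32/tan(2*x) + 32/tan(2*x)^3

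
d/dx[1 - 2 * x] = -2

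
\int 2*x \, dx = x^2 + C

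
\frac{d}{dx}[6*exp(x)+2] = 6*exp(x)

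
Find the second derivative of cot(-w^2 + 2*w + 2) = 2*(4*w^2*cos(-w^2 + 2*w + 2)/sin(-w^2 + 2*w + 2) - 8*w*cos(-w^2 + 2*w + 2)/sin(-w^2 + 2*w + 2) + 1 + 4*cos(-w^2 + 2*w + 2)/sin(-w^2 + 2*w + 2))/sin(-w^2 + 2*w + 2)^2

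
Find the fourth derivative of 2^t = 2^t*log(2)^4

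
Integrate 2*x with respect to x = x^2 + C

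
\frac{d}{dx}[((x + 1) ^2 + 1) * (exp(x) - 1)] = x^2*exp(x) + 4*x*exp(x) - 2*x + 4*exp(x) - 2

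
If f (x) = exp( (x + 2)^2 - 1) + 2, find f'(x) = 2*x*exp(x^2 + 4*x + 3) + 4*exp(x^2 + 4*x + 3)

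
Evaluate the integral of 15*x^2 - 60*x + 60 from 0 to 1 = 35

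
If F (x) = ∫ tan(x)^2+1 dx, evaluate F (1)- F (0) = tan(1)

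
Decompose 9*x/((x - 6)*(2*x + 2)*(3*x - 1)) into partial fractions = -27/(136*(3*x - 1)) - 9/(56*(x + 1)) + 27/(119*(x - 6))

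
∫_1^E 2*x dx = -1 + exp(2)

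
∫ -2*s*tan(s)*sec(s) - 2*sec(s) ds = -2*s*sec(s) + C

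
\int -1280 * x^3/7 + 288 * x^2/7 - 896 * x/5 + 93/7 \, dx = -320*x^4/7 + 96*x^3/7 - 448*x^2/5 + 93*x/7 + C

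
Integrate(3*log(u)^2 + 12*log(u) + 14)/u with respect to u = (log(u) + 2)^3 + 2*log(u) + C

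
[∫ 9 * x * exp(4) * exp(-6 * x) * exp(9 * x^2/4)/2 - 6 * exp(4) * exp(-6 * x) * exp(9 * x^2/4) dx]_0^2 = E - exp(4)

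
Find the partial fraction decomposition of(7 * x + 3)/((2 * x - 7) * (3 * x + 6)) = 5/(3*(2*x - 7)) + 1/(3*(x + 2))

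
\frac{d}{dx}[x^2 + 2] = 2*x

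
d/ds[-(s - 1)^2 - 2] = 2 - 2*s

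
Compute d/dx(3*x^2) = 6*x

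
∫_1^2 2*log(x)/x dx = log(2)^2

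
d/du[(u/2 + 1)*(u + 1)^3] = 2*u^3 + 15*u^2/2 + 9*u + 7/2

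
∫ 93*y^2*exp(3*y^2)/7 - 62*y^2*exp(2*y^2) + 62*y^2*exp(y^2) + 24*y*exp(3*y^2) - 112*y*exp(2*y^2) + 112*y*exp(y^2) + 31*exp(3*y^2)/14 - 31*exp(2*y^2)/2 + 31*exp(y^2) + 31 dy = (31*y + 56)*(exp(3*y^2) - 7*exp(2*y^2) + 14*exp(y^2) + 14)/14 + C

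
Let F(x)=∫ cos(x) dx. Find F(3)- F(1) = -sin(1) + sin(3)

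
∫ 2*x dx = x^2 + C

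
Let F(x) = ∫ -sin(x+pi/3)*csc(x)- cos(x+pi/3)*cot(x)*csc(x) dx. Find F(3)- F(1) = 1/(2*tan(3)) - 1/(2*tan(1))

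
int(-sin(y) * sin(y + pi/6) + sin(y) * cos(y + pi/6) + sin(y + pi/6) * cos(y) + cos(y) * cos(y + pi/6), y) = (sin(y) + cos(y))*sin(y + pi/6) + C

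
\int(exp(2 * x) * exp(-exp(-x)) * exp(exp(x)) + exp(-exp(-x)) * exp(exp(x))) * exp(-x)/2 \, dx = exp(2*sinh(x))/2 + C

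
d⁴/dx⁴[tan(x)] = 24*tan(x)^5 + 40*tan(x)^3 + 16*tan(x)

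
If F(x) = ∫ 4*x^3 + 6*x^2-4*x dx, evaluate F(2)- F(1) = 23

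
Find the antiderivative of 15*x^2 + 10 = 5*x^3 + 10*x + C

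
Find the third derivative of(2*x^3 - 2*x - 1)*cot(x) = -12*x^3*cot(x)^4 - 16*x^3*cot(x)^2 - 4*x^3 + 36*x^2*cot(x)^3 + 36*x^2*cot(x) + 12*x*cot(x)^4 - 20*x*cot(x)^2 - 32*x + 6*cot(x)^4 - 12*cot(x)^3 + 8*cot(x)^2 + 2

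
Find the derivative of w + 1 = 1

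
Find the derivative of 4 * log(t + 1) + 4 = 4/(t + 1)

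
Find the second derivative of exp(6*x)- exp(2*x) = 36*exp(6*x) - 4*exp(2*x)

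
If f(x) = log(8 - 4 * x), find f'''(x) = 2/(x^3 - 6*x^2 + 12*x - 8)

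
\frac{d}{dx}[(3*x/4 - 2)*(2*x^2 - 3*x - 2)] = 9*x^2/2 - 25*x/2 + 9/2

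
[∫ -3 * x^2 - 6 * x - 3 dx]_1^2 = -19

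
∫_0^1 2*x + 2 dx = 3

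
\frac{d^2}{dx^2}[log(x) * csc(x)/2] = (-x^2*log(x) + 2*x^2*log(x)/sin(x)^2 - 2*x*cos(x)/sin(x) - 1)/(2*x^2*sin(x))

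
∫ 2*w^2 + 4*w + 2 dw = 2*w^3/3 + 2*w^2 + 2*w + C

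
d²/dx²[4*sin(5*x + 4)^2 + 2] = 200*cos(10*x + 8)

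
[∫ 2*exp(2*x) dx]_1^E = -exp(2) + exp(2*E)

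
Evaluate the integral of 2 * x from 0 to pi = pi^2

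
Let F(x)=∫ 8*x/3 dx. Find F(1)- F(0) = 4/3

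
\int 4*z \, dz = 2*z^2 + C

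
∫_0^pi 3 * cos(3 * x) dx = 0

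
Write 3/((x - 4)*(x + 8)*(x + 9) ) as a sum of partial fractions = 3/(13*(x + 9)) - 1/(4*(x + 8)) + 1/(52*(x - 4))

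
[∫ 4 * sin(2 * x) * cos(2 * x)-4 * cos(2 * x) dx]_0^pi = 0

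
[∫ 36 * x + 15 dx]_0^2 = 102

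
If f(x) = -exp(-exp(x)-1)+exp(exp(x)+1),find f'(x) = (exp(x) + exp(x + 2*exp(x) + 2))*exp(-exp(x) - 1)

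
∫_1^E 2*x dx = -1 + exp(2)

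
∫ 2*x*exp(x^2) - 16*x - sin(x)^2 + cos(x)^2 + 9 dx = -8*x^2 + 9*x + exp(x^2) + sin(2*x)/2 + C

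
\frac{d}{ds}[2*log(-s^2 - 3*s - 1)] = (4*s + 6)/(s^2 + 3*s + 1)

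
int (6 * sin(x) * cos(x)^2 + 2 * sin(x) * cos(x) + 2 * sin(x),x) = (2*sin(x)^2 - cos(x) - 4)*cos(x) + C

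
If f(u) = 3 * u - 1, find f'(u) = 3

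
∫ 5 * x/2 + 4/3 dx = 5*x^2/4 + 4*x/3 + C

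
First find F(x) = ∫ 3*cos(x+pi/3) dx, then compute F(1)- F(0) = -3*sqrt(3)/2 + 3*sin(1 + pi/3)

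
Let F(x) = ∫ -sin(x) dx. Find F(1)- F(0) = -1 + cos(1)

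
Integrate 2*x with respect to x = x^2 + C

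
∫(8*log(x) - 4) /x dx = (2*log(x) - 1)^2 + C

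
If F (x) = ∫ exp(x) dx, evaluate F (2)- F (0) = -1 + exp(2)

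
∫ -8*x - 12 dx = -4*x^2 - 12*x + C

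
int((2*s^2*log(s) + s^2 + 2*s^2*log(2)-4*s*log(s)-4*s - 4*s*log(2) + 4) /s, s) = (s - 2)^2*log(2*s) + C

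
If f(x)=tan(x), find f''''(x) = 24*tan(x)^5 + 40*tan(x)^3 + 16*tan(x)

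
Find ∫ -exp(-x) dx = exp(-x) + C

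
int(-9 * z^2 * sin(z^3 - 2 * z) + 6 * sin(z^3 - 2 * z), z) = 3*cos(z*(z^2 - 2)) + C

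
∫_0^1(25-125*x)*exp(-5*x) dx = 25*exp(-5)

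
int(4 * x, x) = 2*x^2 + C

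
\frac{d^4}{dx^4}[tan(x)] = 24*tan(x)^5 + 40*tan(x)^3 + 16*tan(x)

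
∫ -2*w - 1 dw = -w^2 - w + C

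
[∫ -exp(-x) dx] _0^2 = -1 + exp(-2)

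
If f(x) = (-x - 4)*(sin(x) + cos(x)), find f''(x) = x*sin(x) + x*cos(x) + 6*sin(x) + 2*cos(x)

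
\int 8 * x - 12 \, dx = 4*x^2 - 12*x + C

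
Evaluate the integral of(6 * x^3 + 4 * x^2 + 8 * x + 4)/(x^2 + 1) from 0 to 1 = log(2) + 7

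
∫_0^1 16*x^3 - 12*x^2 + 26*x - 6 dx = 7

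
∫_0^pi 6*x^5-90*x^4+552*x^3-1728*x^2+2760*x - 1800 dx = -1000 + ((-3 + pi)^2 + 1)^3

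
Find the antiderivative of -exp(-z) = exp(-z) + C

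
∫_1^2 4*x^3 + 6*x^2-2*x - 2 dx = 24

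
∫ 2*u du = u^2 + C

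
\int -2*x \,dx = -x^2 + C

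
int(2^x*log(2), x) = 2^x + C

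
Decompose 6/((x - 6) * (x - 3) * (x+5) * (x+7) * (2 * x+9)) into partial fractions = 32/(525*(2*x + 9)) + 3/(650*(x + 7)) - 3/(88*(x + 5)) - 1/(600*(x - 3)) + 2/(3003*(x - 6))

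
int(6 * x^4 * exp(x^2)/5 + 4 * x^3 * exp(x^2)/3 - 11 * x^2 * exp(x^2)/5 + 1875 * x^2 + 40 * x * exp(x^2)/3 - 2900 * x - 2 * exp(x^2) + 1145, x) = 25*x + 5*(5*x - 4)^3 + 2*(5*x - 4)^2 + (9*x^3 + 10*x^2 - 30*x + 90)*exp(x^2)/15 + C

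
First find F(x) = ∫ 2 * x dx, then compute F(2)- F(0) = 4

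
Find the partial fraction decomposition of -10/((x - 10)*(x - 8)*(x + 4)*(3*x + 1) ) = -54/(1705*(3*x + 1)) + 5/(924*(x + 4)) + 1/(60*(x - 8)) - 5/(434*(x - 10))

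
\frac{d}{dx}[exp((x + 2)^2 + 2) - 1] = 2*x*exp(x^2 + 4*x + 6) + 4*exp(x^2 + 4*x + 6)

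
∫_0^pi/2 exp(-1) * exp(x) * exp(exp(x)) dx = -1 + exp(-1 + exp(pi/2))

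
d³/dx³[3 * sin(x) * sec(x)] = 18*tan(x)^4 + 24*tan(x)^2 + 6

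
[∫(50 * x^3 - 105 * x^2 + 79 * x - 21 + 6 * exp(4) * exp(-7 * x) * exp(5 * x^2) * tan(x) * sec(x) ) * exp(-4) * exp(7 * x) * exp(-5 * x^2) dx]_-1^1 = -2*exp(-2) + 16*exp(-16)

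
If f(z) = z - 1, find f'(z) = 1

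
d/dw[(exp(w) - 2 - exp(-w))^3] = (3*exp(6*w) - 12*exp(5*w) + 9*exp(4*w) + 9*exp(2*w) + 12*exp(w) + 3)*exp(-3*w)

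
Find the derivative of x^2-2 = 2*x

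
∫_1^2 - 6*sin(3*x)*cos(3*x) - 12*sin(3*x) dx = -(cos(3) + 2)^2 + (cos(6) + 2)^2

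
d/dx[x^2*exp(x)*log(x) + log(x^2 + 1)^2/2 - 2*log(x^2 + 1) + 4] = (x^4*exp(x)*log(x) + 2*x^3*exp(x)*log(x) + x^3*exp(x) + x^2*exp(x)*log(x) + 2*x*exp(x)*log(x) + x*exp(x) + 2*x*log(x^2 + 1) - 4*x)/(x^2 + 1)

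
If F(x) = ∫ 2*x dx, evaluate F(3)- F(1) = 8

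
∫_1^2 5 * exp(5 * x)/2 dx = -exp(5)/2 + exp(10)/2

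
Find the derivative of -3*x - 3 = -3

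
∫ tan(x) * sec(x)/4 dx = sec(x)/4 + C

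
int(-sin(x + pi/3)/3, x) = cos(x + pi/3)/3 + C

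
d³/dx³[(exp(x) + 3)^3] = 27*exp(3*x) + 72*exp(2*x) + 27*exp(x)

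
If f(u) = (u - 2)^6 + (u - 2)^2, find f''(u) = 30*u^4 - 240*u^3 + 720*u^2 - 960*u + 482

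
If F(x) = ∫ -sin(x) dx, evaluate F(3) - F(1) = cos(3) - cos(1)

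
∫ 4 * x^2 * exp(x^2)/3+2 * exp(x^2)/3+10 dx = 2*x*(exp(x^2) + 15)/3 + C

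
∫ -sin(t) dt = cos(t) + C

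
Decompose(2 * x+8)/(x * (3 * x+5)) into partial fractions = -14/(5*(3*x + 5)) + 8/(5*x)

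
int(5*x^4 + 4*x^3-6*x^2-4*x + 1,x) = x^5 + x^4 - 2*x^3 - 2*x^2 + x + C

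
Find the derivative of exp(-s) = -exp(-s)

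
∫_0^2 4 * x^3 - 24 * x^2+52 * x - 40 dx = -24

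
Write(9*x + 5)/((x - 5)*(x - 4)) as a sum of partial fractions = -41/(x - 4) + 50/(x - 5)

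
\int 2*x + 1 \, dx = x^2 + x + C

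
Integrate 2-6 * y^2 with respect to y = -2*y^3 + 2*y + C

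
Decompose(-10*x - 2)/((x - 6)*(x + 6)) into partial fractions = -29/(6*(x + 6)) - 31/(6*(x - 6))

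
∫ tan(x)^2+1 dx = tan(x) + C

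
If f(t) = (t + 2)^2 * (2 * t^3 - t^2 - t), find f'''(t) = 120*t^2 + 168*t + 18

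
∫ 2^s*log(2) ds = 2^s + C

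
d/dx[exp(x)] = exp(x)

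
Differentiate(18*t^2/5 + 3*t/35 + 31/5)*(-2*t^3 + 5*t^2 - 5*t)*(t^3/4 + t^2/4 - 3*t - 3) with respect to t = -72*t^7/5 + 93*t^6/5 + 7797*t^5/70 - 4443*t^4/28 + 1017*t^3/7 - 573*t^2/20 + 18*t/7 + 93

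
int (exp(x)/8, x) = exp(x)/8 + C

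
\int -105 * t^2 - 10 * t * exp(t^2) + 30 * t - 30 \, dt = -35*t^3 + 15*t^2 - 30*t - 5*exp(t^2) + C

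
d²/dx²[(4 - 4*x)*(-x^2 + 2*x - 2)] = 24*x - 24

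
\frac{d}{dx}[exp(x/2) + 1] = exp(x/2)/2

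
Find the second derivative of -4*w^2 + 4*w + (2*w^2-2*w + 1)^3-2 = 240*w^4 - 480*w^3 + 432*w^2 - 192*w + 28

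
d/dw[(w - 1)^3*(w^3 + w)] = 6*w^5 - 15*w^4 + 16*w^3 - 12*w^2 + 6*w - 1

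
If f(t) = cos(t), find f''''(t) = cos(t)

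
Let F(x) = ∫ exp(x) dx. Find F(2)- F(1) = -E + exp(2)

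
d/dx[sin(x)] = cos(x)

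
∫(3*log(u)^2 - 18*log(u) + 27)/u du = (log(u) - 3)^3 + C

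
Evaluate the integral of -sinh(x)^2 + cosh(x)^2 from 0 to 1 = 1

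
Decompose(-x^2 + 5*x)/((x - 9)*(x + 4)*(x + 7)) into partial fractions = -7/(4*(x + 7)) + 12/(13*(x + 4)) - 9/(52*(x - 9))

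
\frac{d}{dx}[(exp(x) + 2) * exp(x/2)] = 3*exp(3*x/2)/2 + exp(x/2)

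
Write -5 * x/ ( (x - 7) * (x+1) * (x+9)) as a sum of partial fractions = 45/(128*(x + 9)) - 5/(64*(x + 1)) - 35/(128*(x - 7))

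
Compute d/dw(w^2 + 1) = 2*w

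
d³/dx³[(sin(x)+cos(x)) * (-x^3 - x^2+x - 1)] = sqrt(2)*x^3*cos(x + pi/4) + 8*x^2*sin(x) + 10*x^2*cos(x) + 25*x*sin(x) - 13*x*cos(x) - 4*sin(x) - 14*cos(x)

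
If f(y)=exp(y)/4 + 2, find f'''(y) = exp(y)/4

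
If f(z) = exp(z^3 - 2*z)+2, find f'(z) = 3*z^2*exp(z^3 - 2*z) - 2*exp(z^3 - 2*z)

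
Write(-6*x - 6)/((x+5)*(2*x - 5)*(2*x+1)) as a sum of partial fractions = 1/(9*(2*x + 1)) - 7/(15*(2*x - 5)) + 8/(45*(x + 5))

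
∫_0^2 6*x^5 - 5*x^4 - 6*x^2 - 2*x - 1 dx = 10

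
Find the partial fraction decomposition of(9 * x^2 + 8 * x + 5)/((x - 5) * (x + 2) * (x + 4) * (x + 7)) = -13/(6*(x + 7)) + 13/(6*(x + 4)) - 5/(14*(x + 2)) + 5/(14*(x - 5))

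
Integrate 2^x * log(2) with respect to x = 2^x + C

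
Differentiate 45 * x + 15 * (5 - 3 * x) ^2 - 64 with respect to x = 270*x - 405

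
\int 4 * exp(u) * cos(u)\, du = 2*sqrt(2)*exp(u)*sin(u + pi/4) + C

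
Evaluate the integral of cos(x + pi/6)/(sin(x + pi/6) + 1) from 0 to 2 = -log(3/2) + log(sin(pi/6 + 2) + 1)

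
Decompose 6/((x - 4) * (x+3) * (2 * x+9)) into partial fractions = 8/(17*(2*x + 9)) - 2/(7*(x + 3)) + 6/(119*(x - 4))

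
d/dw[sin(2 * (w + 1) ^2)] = 4*(w + 1)*cos(2*w^2 + 4*w + 2)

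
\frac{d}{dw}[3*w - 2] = 3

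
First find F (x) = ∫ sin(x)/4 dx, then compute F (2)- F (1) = -cos(2)/4 + cos(1)/4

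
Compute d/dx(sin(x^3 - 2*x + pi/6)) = (3*x^2 - 2)*cos(x^3 - 2*x + pi/6)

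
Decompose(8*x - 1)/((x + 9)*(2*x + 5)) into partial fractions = -42/(13*(2*x + 5)) + 73/(13*(x + 9))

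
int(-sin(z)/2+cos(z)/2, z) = sqrt(2)*sin(z + pi/4)/2 + C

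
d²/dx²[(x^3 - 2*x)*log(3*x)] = (6*x^2*log(x) + 5*x^2 + 6*x^2*log(3) - 2)/x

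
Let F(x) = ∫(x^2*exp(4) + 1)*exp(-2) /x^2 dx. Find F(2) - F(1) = exp(-2)/2 + exp(2)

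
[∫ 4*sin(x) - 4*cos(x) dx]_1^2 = 4*sqrt(2)*(-sin(pi/4 + 2) + sin(pi/4 + 1))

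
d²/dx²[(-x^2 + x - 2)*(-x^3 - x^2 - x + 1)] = 20*x^3 + 12*x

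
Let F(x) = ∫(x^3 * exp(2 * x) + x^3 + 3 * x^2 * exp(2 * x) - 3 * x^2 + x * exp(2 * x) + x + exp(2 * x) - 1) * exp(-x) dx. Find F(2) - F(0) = -10*exp(-2) + 10*exp(2)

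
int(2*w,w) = w^2 + C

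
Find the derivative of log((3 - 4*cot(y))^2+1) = 4*(3 - 4*cos(y)/sin(y))/((8*cot(y)^2 - 12*cot(y) + 5)*sin(y)^2)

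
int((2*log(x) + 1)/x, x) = (log(x) + 1)*log(x) + C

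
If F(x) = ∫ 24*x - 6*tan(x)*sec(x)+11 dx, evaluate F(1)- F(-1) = 22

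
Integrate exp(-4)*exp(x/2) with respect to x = 2*exp(x/2 - 4) + C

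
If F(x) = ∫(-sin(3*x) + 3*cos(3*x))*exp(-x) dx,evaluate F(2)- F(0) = exp(-2)*sin(6)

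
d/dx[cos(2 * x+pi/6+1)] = -2*sin(2*x + pi/6 + 1)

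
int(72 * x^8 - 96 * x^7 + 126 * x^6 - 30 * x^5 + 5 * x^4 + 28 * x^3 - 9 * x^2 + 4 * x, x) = 8*x^9 - 12*x^8 + 18*x^7 - 5*x^6 + x^5 + 7*x^4 - 3*x^3 + 2*x^2 + C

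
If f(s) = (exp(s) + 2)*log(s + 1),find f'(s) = (s*exp(s)*log(s + 1) + exp(s)*log(s + 1) + exp(s) + 2)/(s + 1)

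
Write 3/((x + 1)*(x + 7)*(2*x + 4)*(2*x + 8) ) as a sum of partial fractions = -1/(120*(x + 7)) + 1/(24*(x + 4)) - 3/(40*(x + 2)) + 1/(24*(x + 1))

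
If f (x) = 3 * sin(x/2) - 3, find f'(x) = 3*cos(x/2)/2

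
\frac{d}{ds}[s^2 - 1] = 2*s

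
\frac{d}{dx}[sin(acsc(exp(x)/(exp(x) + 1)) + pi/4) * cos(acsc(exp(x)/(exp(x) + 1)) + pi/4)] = (sin(acsc(exp(x)/(exp(x) + 1)) + pi/4)^2 - cos(acsc(exp(x)/(exp(x) + 1)) + pi/4)^2)*exp(-x)/sqrt(-2*exp(-x) - exp(-2*x))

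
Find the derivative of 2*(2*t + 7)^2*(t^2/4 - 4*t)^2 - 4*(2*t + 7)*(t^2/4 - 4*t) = 3*t^5 - 125*t^4/2 + 177*t^3/2 + 2094*t^2 + 3186*t + 112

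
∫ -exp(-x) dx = exp(-x) + C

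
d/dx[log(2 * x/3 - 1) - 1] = 2/(2*x - 3)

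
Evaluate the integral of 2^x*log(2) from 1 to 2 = 2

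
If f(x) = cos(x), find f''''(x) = cos(x)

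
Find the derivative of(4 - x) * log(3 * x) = (-x*log(x) - x*log(3) - x + 4)/x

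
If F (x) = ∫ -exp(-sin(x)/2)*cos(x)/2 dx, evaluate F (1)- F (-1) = -exp(sin(1)/2) + exp(-sin(1)/2)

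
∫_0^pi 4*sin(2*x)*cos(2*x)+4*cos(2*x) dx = 0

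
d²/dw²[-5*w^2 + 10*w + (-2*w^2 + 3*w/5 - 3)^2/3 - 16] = 16*w^2 - 24*w/5 - 44/25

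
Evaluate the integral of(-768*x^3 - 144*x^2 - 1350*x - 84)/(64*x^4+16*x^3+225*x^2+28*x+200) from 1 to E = -3*log(1 + (E/2 + 7 + 4*exp(2))^2) + 3*log(533/4)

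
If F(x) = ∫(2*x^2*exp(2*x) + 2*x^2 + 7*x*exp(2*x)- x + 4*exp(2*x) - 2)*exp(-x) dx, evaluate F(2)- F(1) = -6*E - 15*exp(-2) + 6*exp(-1) + 15*exp(2)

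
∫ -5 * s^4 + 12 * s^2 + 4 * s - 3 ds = -s^5 + 4*s^3 + 2*s^2 - 3*s + C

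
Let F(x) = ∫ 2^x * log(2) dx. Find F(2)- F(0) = 3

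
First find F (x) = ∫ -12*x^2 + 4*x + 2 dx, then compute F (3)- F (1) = -84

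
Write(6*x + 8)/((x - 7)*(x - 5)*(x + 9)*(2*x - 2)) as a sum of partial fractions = 23/(2240*(x + 9)) + 7/(240*(x - 1)) - 19/(112*(x - 5)) + 25/(192*(x - 7))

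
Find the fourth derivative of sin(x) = sin(x)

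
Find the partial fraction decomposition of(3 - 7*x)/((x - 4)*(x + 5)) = -38/(9*(x + 5)) - 25/(9*(x - 4))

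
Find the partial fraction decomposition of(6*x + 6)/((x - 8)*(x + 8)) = 21/(8*(x + 8)) + 27/(8*(x - 8))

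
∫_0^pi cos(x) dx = 0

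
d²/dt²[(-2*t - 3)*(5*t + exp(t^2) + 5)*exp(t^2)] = -40*t^4*exp(t^2) - 32*t^3*exp(2*t^2) - 100*t^3*exp(t^2) - 48*t^2*exp(2*t^2) - 160*t^2*exp(t^2) - 24*t*exp(2*t^2) - 150*t*exp(t^2) - 12*exp(2*t^2) - 50*exp(t^2)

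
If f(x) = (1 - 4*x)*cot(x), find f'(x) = 4*x/sin(x)^2 - 4/tan(x) - 1/sin(x)^2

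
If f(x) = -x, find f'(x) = -1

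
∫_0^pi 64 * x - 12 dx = -12*pi + 32*pi^2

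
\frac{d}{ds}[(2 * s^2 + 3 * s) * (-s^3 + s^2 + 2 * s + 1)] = -10*s^4 - 4*s^3 + 21*s^2 + 16*s + 3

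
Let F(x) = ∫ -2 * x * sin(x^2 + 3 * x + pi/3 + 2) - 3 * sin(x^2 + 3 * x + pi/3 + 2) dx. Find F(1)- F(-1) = -1/2 + cos(pi/3 + 6)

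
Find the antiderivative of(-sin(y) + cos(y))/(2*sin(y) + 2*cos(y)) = log(sin(y + pi/4))/2 + C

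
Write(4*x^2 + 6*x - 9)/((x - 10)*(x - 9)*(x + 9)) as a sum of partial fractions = 29/(38*(x + 9)) - 41/(2*(x - 9)) + 451/(19*(x - 10))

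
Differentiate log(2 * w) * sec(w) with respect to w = (w*log(w)*tan(w)*sec(w) + w*log(2)*tan(w)*sec(w) + sec(w))/w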